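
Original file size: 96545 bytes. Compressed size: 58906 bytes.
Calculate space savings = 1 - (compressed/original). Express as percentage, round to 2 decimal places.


ratio = compressed/original = 58906/96545 = 0.61014
savings = 1 - ratio = 1 - 0.61014 = 0.38986
as a percentage: 0.38986 * 100 = 38.99%

Space savings = 1 - 58906/96545 = 38.99%


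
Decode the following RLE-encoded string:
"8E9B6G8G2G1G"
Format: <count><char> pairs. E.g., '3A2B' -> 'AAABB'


Expanding each <count><char> pair:
  8E -> 'EEEEEEEE'
  9B -> 'BBBBBBBBB'
  6G -> 'GGGGGG'
  8G -> 'GGGGGGGG'
  2G -> 'GG'
  1G -> 'G'

Decoded = EEEEEEEEBBBBBBBBBGGGGGGGGGGGGGGGGG


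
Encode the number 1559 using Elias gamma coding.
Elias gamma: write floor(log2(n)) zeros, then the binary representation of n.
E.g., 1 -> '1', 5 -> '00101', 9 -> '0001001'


num_bits = floor(log2(1559)) + 1 = 11
leading_zeros = num_bits - 1 = 10
binary(1559) = 11000010111

Elias gamma(1559) = '0000000000' + '11000010111' = 000000000011000010111 (21 bits)


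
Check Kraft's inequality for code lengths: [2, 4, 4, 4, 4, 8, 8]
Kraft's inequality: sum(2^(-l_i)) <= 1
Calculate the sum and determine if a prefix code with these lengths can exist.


Sum = 2^(-2) + 2^(-4) + 2^(-4) + 2^(-4) + 2^(-4) + 2^(-8) + 2^(-8)
    = 0.25 + 0.0625 + 0.0625 + 0.0625 + 0.0625 + 0.00390625 + 0.00390625
    = 130/256 = 0.5078125
Since 0.5078125 <= 1, Kraft's inequality IS satisfied.
A prefix code with these lengths CAN exist.

Kraft sum = 0.5078125. Satisfied.


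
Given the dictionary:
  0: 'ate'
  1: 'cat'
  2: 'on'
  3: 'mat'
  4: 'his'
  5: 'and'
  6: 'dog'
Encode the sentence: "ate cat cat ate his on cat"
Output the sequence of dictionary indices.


Look up each word in the dictionary:
  'ate' -> 0
  'cat' -> 1
  'cat' -> 1
  'ate' -> 0
  'his' -> 4
  'on' -> 2
  'cat' -> 1

Encoded: [0, 1, 1, 0, 4, 2, 1]


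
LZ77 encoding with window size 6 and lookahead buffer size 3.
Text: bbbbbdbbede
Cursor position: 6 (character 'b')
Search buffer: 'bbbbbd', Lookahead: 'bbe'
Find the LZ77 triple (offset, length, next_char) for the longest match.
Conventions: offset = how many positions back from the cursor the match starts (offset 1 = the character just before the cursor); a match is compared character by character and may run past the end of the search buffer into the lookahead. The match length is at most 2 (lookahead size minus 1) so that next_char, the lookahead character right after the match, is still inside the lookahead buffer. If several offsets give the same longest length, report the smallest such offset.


Try each offset into the search buffer:
  offset=1 (pos 5, char 'd'): match length 0
  offset=2 (pos 4, char 'b'): match length 1
  offset=3 (pos 3, char 'b'): match length 2
  offset=4 (pos 2, char 'b'): match length 2
  offset=5 (pos 1, char 'b'): match length 2
  offset=6 (pos 0, char 'b'): match length 2
Longest match has length 2, found at offsets 3, 4, 5, 6; take the smallest, offset 3.
next_char = character at position 6 + 2 = 8 -> 'e'

Best match: offset=3, length=2 (matching 'bb' starting at position 3)
LZ77 triple: (3, 2, 'e')


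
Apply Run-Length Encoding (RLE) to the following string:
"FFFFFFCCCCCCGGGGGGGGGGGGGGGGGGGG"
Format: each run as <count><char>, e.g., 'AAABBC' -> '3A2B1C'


Scanning runs left to right:
  i=0: run of 'F' x 6 -> '6F'
  i=6: run of 'C' x 6 -> '6C'
  i=12: run of 'G' x 20 -> '20G'

RLE = 6F6C20G


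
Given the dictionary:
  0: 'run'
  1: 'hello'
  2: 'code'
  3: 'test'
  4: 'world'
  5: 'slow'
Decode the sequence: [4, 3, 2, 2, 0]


Look up each index in the dictionary:
  4 -> 'world'
  3 -> 'test'
  2 -> 'code'
  2 -> 'code'
  0 -> 'run'

Decoded: "world test code code run"


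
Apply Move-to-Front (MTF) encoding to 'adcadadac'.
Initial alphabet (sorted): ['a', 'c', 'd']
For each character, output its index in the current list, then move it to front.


MTF encoding:
'a': index 0 in ['a', 'c', 'd'] -> ['a', 'c', 'd']
'd': index 2 in ['a', 'c', 'd'] -> ['d', 'a', 'c']
'c': index 2 in ['d', 'a', 'c'] -> ['c', 'd', 'a']
'a': index 2 in ['c', 'd', 'a'] -> ['a', 'c', 'd']
'd': index 2 in ['a', 'c', 'd'] -> ['d', 'a', 'c']
'a': index 1 in ['d', 'a', 'c'] -> ['a', 'd', 'c']
'd': index 1 in ['a', 'd', 'c'] -> ['d', 'a', 'c']
'a': index 1 in ['d', 'a', 'c'] -> ['a', 'd', 'c']
'c': index 2 in ['a', 'd', 'c'] -> ['c', 'a', 'd']


Output: [0, 2, 2, 2, 2, 1, 1, 1, 2]


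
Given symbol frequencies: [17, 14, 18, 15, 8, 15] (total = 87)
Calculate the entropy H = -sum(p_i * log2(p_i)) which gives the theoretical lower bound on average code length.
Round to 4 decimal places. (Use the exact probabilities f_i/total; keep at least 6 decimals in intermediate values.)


Per-symbol terms -p_i * log2(p_i) with p_i = f_i/87:
  p = 17/87 = 0.195402: log2(p) = -2.355481, -p*log2(p) = 0.460266
  p = 14/87 = 0.160920: log2(p) = -2.635589, -p*log2(p) = 0.424118
  p = 18/87 = 0.206897: log2(p) = -2.273018, -p*log2(p) = 0.470280
  p = 15/87 = 0.172414: log2(p) = -2.536053, -p*log2(p) = 0.437251
  p = 8/87 = 0.091954: log2(p) = -3.442943, -p*log2(p) = 0.316593
  p = 15/87 = 0.172414: log2(p) = -2.536053, -p*log2(p) = 0.437251
H = 0.460266 + 0.424118 + 0.470280 + 0.437251 + 0.316593 + 0.437251 = 2.545759

H = 2.5458 bits/symbol


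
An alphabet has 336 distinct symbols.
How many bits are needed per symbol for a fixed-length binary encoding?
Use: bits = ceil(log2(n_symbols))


log2(336) = 8.3923
Bracket: 2^8 = 256 < 336 <= 2^9 = 512
So ceil(log2(336)) = 9

bits = ceil(log2(336)) = ceil(8.3923) = 9 bits


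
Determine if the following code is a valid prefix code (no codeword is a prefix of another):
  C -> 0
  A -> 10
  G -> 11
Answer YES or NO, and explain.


Checking each pair (does one codeword prefix another?):
  C='0' vs A='10': no prefix
  C='0' vs G='11': no prefix
  A='10' vs C='0': no prefix
  A='10' vs G='11': no prefix
  G='11' vs C='0': no prefix
  G='11' vs A='10': no prefix
No violation found over all pairs.

YES -- this is a valid prefix code. No codeword is a prefix of any other codeword.


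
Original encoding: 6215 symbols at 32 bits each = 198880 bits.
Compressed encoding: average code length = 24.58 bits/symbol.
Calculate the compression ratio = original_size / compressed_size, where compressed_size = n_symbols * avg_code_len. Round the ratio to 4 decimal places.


original_size = n_symbols * orig_bits = 6215 * 32 = 198880 bits
compressed_size = n_symbols * avg_code_len = 6215 * 24.58 = 152764.7 bits
ratio = original_size / compressed_size = 198880 / 152764.7 = 1.3019

Compression ratio = 1.3019


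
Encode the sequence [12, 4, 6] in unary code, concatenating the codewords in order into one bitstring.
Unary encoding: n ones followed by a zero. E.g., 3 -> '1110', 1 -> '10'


Encode each number as n ones followed by a terminating 0:
  12 -> 1111111111110 (13 bits)
  4 -> 11110 (5 bits)
  6 -> 1111110 (7 bits)
Total length = 13 + 5 + 7 = 25 bits.

Unary([12, 4, 6]) = 1111111111110111101111110 (25 bits)


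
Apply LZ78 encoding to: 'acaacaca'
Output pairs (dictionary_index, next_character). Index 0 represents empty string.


LZ78 encoding steps:
Dictionary: {0: ''}
Step 1: w='' (idx 0), next='a' -> output (0, 'a'), add 'a' as idx 1
Step 2: w='' (idx 0), next='c' -> output (0, 'c'), add 'c' as idx 2
Step 3: w='a' (idx 1), next='a' -> output (1, 'a'), add 'aa' as idx 3
Step 4: w='c' (idx 2), next='a' -> output (2, 'a'), add 'ca' as idx 4
Step 5: w='ca' (idx 4), end of input -> output (4, '')


Encoded: [(0, 'a'), (0, 'c'), (1, 'a'), (2, 'a'), (4, '')]


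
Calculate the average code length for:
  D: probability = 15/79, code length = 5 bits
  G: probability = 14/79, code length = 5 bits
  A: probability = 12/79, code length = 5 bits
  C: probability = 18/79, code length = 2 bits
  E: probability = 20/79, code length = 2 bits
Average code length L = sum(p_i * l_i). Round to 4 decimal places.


Weighted contributions p_i * l_i:
  D: (15/79) * 5 = 75/79
  G: (14/79) * 5 = 70/79
  A: (12/79) * 5 = 60/79
  C: (18/79) * 2 = 36/79
  E: (20/79) * 2 = 40/79
Sum = (75 + 70 + 60 + 36 + 40)/79 = 281/79

L = 281/79 = 3.5570 bits/symbol


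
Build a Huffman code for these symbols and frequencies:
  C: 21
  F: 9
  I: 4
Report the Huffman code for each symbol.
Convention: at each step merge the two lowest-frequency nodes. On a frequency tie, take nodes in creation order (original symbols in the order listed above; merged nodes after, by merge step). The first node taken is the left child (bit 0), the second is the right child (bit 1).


Huffman tree construction:
Step 1: Merge I(4) + F(9) = 13
Step 2: Merge (I+F)(13) + C(21) = 34
Read each symbol's code off the tree from the root (left child = 0, right child = 1).

Codes:
  C: 1 (length 1)
  F: 01 (length 2)
  I: 00 (length 2)
Average code length: 47/34 = 1.3824 bits/symbol


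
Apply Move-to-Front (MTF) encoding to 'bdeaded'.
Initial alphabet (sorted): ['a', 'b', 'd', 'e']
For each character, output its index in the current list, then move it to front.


MTF encoding:
'b': index 1 in ['a', 'b', 'd', 'e'] -> ['b', 'a', 'd', 'e']
'd': index 2 in ['b', 'a', 'd', 'e'] -> ['d', 'b', 'a', 'e']
'e': index 3 in ['d', 'b', 'a', 'e'] -> ['e', 'd', 'b', 'a']
'a': index 3 in ['e', 'd', 'b', 'a'] -> ['a', 'e', 'd', 'b']
'd': index 2 in ['a', 'e', 'd', 'b'] -> ['d', 'a', 'e', 'b']
'e': index 2 in ['d', 'a', 'e', 'b'] -> ['e', 'd', 'a', 'b']
'd': index 1 in ['e', 'd', 'a', 'b'] -> ['d', 'e', 'a', 'b']


Output: [1, 2, 3, 3, 2, 2, 1]


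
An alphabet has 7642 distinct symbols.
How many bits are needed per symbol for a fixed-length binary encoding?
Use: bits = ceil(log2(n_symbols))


log2(7642) = 12.8997
Bracket: 2^12 = 4096 < 7642 <= 2^13 = 8192
So ceil(log2(7642)) = 13

bits = ceil(log2(7642)) = ceil(12.8997) = 13 bits


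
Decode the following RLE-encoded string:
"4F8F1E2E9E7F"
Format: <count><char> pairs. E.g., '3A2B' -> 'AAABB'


Expanding each <count><char> pair:
  4F -> 'FFFF'
  8F -> 'FFFFFFFF'
  1E -> 'E'
  2E -> 'EE'
  9E -> 'EEEEEEEEE'
  7F -> 'FFFFFFF'

Decoded = FFFFFFFFFFFFEEEEEEEEEEEEFFFFFFF


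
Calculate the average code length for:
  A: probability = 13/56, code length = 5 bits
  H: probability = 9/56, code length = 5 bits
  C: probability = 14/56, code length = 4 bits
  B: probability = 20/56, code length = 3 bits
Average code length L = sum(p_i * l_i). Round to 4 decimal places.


Weighted contributions p_i * l_i:
  A: (13/56) * 5 = 65/56
  H: (9/56) * 5 = 45/56
  C: (14/56) * 4 = 56/56
  B: (20/56) * 3 = 60/56
Sum = (65 + 45 + 56 + 60)/56 = 226/56

L = 226/56 = 4.0357 bits/symbol


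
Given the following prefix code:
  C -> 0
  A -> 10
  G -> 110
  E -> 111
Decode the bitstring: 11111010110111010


Decoding step by step:
Bits 111 -> E
Bits 110 -> G
Bits 10 -> A
Bits 110 -> G
Bits 111 -> E
Bits 0 -> C
Bits 10 -> A


Decoded message: EGAGECA


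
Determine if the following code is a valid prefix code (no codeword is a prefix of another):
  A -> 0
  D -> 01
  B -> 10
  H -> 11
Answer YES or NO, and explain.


Checking each pair (does one codeword prefix another?):
  A='0' vs D='01': prefix -- VIOLATION

NO -- this is NOT a valid prefix code. A (0) is a prefix of D (01).


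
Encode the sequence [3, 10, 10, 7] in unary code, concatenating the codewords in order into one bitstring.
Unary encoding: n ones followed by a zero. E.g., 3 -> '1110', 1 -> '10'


Encode each number as n ones followed by a terminating 0:
  3 -> 1110 (4 bits)
  10 -> 11111111110 (11 bits)
  10 -> 11111111110 (11 bits)
  7 -> 11111110 (8 bits)
Total length = 4 + 11 + 11 + 8 = 34 bits.

Unary([3, 10, 10, 7]) = 1110111111111101111111111011111110 (34 bits)


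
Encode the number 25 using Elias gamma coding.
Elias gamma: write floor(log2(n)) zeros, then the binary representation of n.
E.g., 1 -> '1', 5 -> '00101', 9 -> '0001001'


num_bits = floor(log2(25)) + 1 = 5
leading_zeros = num_bits - 1 = 4
binary(25) = 11001

Elias gamma(25) = '0000' + '11001' = 000011001 (9 bits)


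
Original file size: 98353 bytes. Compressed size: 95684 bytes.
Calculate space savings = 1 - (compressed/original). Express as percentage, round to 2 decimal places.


ratio = compressed/original = 95684/98353 = 0.972863
savings = 1 - ratio = 1 - 0.972863 = 0.027137
as a percentage: 0.027137 * 100 = 2.71%

Space savings = 1 - 95684/98353 = 2.71%


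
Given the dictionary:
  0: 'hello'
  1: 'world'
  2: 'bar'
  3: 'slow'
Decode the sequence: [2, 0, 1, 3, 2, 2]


Look up each index in the dictionary:
  2 -> 'bar'
  0 -> 'hello'
  1 -> 'world'
  3 -> 'slow'
  2 -> 'bar'
  2 -> 'bar'

Decoded: "bar hello world slow bar bar"


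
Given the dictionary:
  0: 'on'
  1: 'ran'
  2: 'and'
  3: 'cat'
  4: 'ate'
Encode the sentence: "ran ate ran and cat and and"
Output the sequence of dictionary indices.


Look up each word in the dictionary:
  'ran' -> 1
  'ate' -> 4
  'ran' -> 1
  'and' -> 2
  'cat' -> 3
  'and' -> 2
  'and' -> 2

Encoded: [1, 4, 1, 2, 3, 2, 2]


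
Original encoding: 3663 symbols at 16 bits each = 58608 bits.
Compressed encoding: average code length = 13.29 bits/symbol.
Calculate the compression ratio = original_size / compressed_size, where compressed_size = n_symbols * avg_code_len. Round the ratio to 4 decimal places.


original_size = n_symbols * orig_bits = 3663 * 16 = 58608 bits
compressed_size = n_symbols * avg_code_len = 3663 * 13.29 = 48681.27 bits
ratio = original_size / compressed_size = 58608 / 48681.27 = 1.2039

Compression ratio = 1.2039


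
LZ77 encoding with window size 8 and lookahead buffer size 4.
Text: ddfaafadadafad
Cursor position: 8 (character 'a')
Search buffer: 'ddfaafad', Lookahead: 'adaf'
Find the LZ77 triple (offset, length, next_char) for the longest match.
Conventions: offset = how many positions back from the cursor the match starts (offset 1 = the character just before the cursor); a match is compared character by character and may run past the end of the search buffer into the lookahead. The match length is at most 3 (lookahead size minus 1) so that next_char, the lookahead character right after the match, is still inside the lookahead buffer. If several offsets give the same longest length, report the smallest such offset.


Try each offset into the search buffer:
  offset=1 (pos 7, char 'd'): match length 0
  offset=2 (pos 6, char 'a'): match length 3
  offset=3 (pos 5, char 'f'): match length 0
  offset=4 (pos 4, char 'a'): match length 1
  offset=5 (pos 3, char 'a'): match length 1
  offset=6 (pos 2, char 'f'): match length 0
  offset=7 (pos 1, char 'd'): match length 0
  offset=8 (pos 0, char 'd'): match length 0
Longest match has length 3 at offset 2.
next_char = character at position 8 + 3 = 11 -> 'f'

Best match: offset=2, length=3 (matching 'ada' starting at position 6)
LZ77 triple: (2, 3, 'f')


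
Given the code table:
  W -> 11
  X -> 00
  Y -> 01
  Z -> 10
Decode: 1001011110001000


Decoding:
10 -> Z
01 -> Y
01 -> Y
11 -> W
10 -> Z
00 -> X
10 -> Z
00 -> X


Result: ZYYWZXZX


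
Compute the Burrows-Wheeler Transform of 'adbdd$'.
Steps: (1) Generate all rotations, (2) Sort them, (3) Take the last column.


Rotations (sorted):
  0: $adbdd -> last char: d
  1: adbdd$ -> last char: $
  2: bdd$ad -> last char: d
  3: d$adbd -> last char: d
  4: dbdd$a -> last char: a
  5: dd$adb -> last char: b


BWT = d$ddab


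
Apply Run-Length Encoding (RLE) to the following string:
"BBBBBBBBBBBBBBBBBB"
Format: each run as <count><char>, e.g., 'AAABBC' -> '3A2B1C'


Scanning runs left to right:
  i=0: run of 'B' x 18 -> '18B'

RLE = 18B


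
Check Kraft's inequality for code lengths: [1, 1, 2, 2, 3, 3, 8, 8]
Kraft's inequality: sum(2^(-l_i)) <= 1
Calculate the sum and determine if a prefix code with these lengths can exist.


Sum = 2^(-1) + 2^(-1) + 2^(-2) + 2^(-2) + 2^(-3) + 2^(-3) + 2^(-8) + 2^(-8)
    = 0.5 + 0.5 + 0.25 + 0.25 + 0.125 + 0.125 + 0.00390625 + 0.00390625
    = 450/256 = 1.7578125
Since 1.7578125 > 1, Kraft's inequality is NOT satisfied.
A prefix code with these lengths CANNOT exist.

Kraft sum = 1.7578125. Not satisfied.


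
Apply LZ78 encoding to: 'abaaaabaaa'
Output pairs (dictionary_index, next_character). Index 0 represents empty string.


LZ78 encoding steps:
Dictionary: {0: ''}
Step 1: w='' (idx 0), next='a' -> output (0, 'a'), add 'a' as idx 1
Step 2: w='' (idx 0), next='b' -> output (0, 'b'), add 'b' as idx 2
Step 3: w='a' (idx 1), next='a' -> output (1, 'a'), add 'aa' as idx 3
Step 4: w='aa' (idx 3), next='b' -> output (3, 'b'), add 'aab' as idx 4
Step 5: w='aa' (idx 3), next='a' -> output (3, 'a'), add 'aaa' as idx 5


Encoded: [(0, 'a'), (0, 'b'), (1, 'a'), (3, 'b'), (3, 'a')]


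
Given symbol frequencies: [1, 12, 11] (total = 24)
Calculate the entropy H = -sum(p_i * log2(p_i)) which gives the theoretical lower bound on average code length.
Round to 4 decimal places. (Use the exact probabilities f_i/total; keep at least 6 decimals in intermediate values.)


Per-symbol terms -p_i * log2(p_i) with p_i = f_i/24:
  p = 1/24 = 0.041667: log2(p) = -4.584963, -p*log2(p) = 0.191040
  p = 12/24 = 0.500000: log2(p) = -1.000000, -p*log2(p) = 0.500000
  p = 11/24 = 0.458333: log2(p) = -1.125531, -p*log2(p) = 0.515868
H = 0.191040 + 0.500000 + 0.515868 = 1.206908

H = 1.2069 bits/symbol


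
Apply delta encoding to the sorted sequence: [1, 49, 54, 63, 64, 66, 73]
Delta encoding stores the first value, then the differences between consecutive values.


First value: 1
Deltas:
  49 - 1 = 48
  54 - 49 = 5
  63 - 54 = 9
  64 - 63 = 1
  66 - 64 = 2
  73 - 66 = 7


Delta encoded: [1, 48, 5, 9, 1, 2, 7]


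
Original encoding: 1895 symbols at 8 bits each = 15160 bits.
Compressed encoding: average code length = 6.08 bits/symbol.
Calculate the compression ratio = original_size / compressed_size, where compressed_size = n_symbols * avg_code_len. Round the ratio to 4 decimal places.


original_size = n_symbols * orig_bits = 1895 * 8 = 15160 bits
compressed_size = n_symbols * avg_code_len = 1895 * 6.08 = 11521.6 bits
ratio = original_size / compressed_size = 15160 / 11521.6 = 1.3158

Compression ratio = 1.3158


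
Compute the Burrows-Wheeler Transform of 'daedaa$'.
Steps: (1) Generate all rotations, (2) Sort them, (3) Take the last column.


Rotations (sorted):
  0: $daedaa -> last char: a
  1: a$daeda -> last char: a
  2: aa$daed -> last char: d
  3: aedaa$d -> last char: d
  4: daa$dae -> last char: e
  5: daedaa$ -> last char: $
  6: edaa$da -> last char: a


BWT = aadde$a


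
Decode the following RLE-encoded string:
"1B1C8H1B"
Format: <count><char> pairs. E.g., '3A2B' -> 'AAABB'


Expanding each <count><char> pair:
  1B -> 'B'
  1C -> 'C'
  8H -> 'HHHHHHHH'
  1B -> 'B'

Decoded = BCHHHHHHHHB


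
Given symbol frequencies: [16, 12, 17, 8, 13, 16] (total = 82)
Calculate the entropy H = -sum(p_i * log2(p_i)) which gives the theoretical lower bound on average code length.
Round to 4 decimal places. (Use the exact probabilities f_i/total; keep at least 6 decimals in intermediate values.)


Per-symbol terms -p_i * log2(p_i) with p_i = f_i/82:
  p = 16/82 = 0.195122: log2(p) = -2.357552, -p*log2(p) = 0.460010
  p = 12/82 = 0.146341: log2(p) = -2.772590, -p*log2(p) = 0.405745
  p = 17/82 = 0.207317: log2(p) = -2.270089, -p*log2(p) = 0.470628
  p = 8/82 = 0.097561: log2(p) = -3.357552, -p*log2(p) = 0.327566
  p = 13/82 = 0.158537: log2(p) = -2.657112, -p*log2(p) = 0.421250
  p = 16/82 = 0.195122: log2(p) = -2.357552, -p*log2(p) = 0.460010
H = 0.460010 + 0.405745 + 0.470628 + 0.327566 + 0.421250 + 0.460010 = 2.545209

H = 2.5452 bits/symbol


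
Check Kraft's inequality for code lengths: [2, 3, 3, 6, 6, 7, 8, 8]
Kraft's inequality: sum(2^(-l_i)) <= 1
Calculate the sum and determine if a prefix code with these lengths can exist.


Sum = 2^(-2) + 2^(-3) + 2^(-3) + 2^(-6) + 2^(-6) + 2^(-7) + 2^(-8) + 2^(-8)
    = 0.25 + 0.125 + 0.125 + 0.015625 + 0.015625 + 0.0078125 + 0.00390625 + 0.00390625
    = 140/256 = 0.546875
Since 0.546875 <= 1, Kraft's inequality IS satisfied.
A prefix code with these lengths CAN exist.

Kraft sum = 0.546875. Satisfied.


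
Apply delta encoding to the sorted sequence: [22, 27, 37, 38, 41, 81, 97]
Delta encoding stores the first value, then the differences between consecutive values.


First value: 22
Deltas:
  27 - 22 = 5
  37 - 27 = 10
  38 - 37 = 1
  41 - 38 = 3
  81 - 41 = 40
  97 - 81 = 16


Delta encoded: [22, 5, 10, 1, 3, 40, 16]


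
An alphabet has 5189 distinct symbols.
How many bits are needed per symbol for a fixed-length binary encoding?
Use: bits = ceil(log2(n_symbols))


log2(5189) = 12.3412
Bracket: 2^12 = 4096 < 5189 <= 2^13 = 8192
So ceil(log2(5189)) = 13

bits = ceil(log2(5189)) = ceil(12.3412) = 13 bits


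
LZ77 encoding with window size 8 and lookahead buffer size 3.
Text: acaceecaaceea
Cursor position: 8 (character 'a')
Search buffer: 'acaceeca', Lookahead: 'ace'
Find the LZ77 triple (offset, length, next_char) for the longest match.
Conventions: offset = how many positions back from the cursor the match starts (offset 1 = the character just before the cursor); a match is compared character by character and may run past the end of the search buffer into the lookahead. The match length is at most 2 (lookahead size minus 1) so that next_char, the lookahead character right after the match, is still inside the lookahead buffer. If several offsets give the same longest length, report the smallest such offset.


Try each offset into the search buffer:
  offset=1 (pos 7, char 'a'): match length 1
  offset=2 (pos 6, char 'c'): match length 0
  offset=3 (pos 5, char 'e'): match length 0
  offset=4 (pos 4, char 'e'): match length 0
  offset=5 (pos 3, char 'c'): match length 0
  offset=6 (pos 2, char 'a'): match length 2
  offset=7 (pos 1, char 'c'): match length 0
  offset=8 (pos 0, char 'a'): match length 2
Longest match has length 2, found at offsets 6, 8; take the smallest, offset 6.
next_char = character at position 8 + 2 = 10 -> 'e'

Best match: offset=6, length=2 (matching 'ac' starting at position 2)
LZ77 triple: (6, 2, 'e')


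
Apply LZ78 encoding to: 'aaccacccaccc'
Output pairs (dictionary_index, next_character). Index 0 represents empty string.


LZ78 encoding steps:
Dictionary: {0: ''}
Step 1: w='' (idx 0), next='a' -> output (0, 'a'), add 'a' as idx 1
Step 2: w='a' (idx 1), next='c' -> output (1, 'c'), add 'ac' as idx 2
Step 3: w='' (idx 0), next='c' -> output (0, 'c'), add 'c' as idx 3
Step 4: w='ac' (idx 2), next='c' -> output (2, 'c'), add 'acc' as idx 4
Step 5: w='c' (idx 3), next='a' -> output (3, 'a'), add 'ca' as idx 5
Step 6: w='c' (idx 3), next='c' -> output (3, 'c'), add 'cc' as idx 6
Step 7: w='c' (idx 3), end of input -> output (3, '')


Encoded: [(0, 'a'), (1, 'c'), (0, 'c'), (2, 'c'), (3, 'a'), (3, 'c'), (3, '')]


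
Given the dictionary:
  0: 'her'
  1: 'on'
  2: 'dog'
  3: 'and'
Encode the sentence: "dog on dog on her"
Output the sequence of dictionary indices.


Look up each word in the dictionary:
  'dog' -> 2
  'on' -> 1
  'dog' -> 2
  'on' -> 1
  'her' -> 0

Encoded: [2, 1, 2, 1, 0]


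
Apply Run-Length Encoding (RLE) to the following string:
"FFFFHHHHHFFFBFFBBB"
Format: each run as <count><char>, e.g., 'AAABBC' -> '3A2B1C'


Scanning runs left to right:
  i=0: run of 'F' x 4 -> '4F'
  i=4: run of 'H' x 5 -> '5H'
  i=9: run of 'F' x 3 -> '3F'
  i=12: run of 'B' x 1 -> '1B'
  i=13: run of 'F' x 2 -> '2F'
  i=15: run of 'B' x 3 -> '3B'

RLE = 4F5H3F1B2F3B


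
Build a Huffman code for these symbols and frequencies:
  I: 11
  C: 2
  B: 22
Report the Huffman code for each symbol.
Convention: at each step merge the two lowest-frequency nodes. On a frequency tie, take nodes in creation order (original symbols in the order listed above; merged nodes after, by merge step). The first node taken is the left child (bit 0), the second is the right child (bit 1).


Huffman tree construction:
Step 1: Merge C(2) + I(11) = 13
Step 2: Merge (C+I)(13) + B(22) = 35
Read each symbol's code off the tree from the root (left child = 0, right child = 1).

Codes:
  I: 01 (length 2)
  C: 00 (length 2)
  B: 1 (length 1)
Average code length: 48/35 = 1.3714 bits/symbol


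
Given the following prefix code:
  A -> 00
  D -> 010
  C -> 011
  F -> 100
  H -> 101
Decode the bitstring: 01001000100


Decoding step by step:
Bits 010 -> D
Bits 010 -> D
Bits 00 -> A
Bits 100 -> F


Decoded message: DDAF


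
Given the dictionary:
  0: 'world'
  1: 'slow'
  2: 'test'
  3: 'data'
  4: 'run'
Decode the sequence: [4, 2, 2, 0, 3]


Look up each index in the dictionary:
  4 -> 'run'
  2 -> 'test'
  2 -> 'test'
  0 -> 'world'
  3 -> 'data'

Decoded: "run test test world data"


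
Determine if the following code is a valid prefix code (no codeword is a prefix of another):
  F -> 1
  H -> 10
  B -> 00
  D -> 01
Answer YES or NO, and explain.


Checking each pair (does one codeword prefix another?):
  F='1' vs H='10': prefix -- VIOLATION

NO -- this is NOT a valid prefix code. F (1) is a prefix of H (10).


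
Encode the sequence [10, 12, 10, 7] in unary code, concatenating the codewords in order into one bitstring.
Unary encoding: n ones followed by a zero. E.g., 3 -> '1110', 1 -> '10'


Encode each number as n ones followed by a terminating 0:
  10 -> 11111111110 (11 bits)
  12 -> 1111111111110 (13 bits)
  10 -> 11111111110 (11 bits)
  7 -> 11111110 (8 bits)
Total length = 11 + 13 + 11 + 8 = 43 bits.

Unary([10, 12, 10, 7]) = 1111111111011111111111101111111111011111110 (43 bits)


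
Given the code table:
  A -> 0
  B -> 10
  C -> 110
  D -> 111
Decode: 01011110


Decoding:
0 -> A
10 -> B
111 -> D
10 -> B


Result: ABDB


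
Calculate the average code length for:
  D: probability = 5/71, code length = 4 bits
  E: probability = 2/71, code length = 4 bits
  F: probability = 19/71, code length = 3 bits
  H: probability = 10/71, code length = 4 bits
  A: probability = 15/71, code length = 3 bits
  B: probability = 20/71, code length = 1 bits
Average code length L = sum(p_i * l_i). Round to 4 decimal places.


Weighted contributions p_i * l_i:
  D: (5/71) * 4 = 20/71
  E: (2/71) * 4 = 8/71
  F: (19/71) * 3 = 57/71
  H: (10/71) * 4 = 40/71
  A: (15/71) * 3 = 45/71
  B: (20/71) * 1 = 20/71
Sum = (20 + 8 + 57 + 40 + 45 + 20)/71 = 190/71

L = 190/71 = 2.6761 bits/symbol


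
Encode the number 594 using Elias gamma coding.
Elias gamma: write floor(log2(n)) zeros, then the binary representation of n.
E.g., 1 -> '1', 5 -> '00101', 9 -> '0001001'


num_bits = floor(log2(594)) + 1 = 10
leading_zeros = num_bits - 1 = 9
binary(594) = 1001010010

Elias gamma(594) = '000000000' + '1001010010' = 0000000001001010010 (19 bits)


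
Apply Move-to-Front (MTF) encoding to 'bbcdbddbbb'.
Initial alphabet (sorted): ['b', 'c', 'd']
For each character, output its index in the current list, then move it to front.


MTF encoding:
'b': index 0 in ['b', 'c', 'd'] -> ['b', 'c', 'd']
'b': index 0 in ['b', 'c', 'd'] -> ['b', 'c', 'd']
'c': index 1 in ['b', 'c', 'd'] -> ['c', 'b', 'd']
'd': index 2 in ['c', 'b', 'd'] -> ['d', 'c', 'b']
'b': index 2 in ['d', 'c', 'b'] -> ['b', 'd', 'c']
'd': index 1 in ['b', 'd', 'c'] -> ['d', 'b', 'c']
'd': index 0 in ['d', 'b', 'c'] -> ['d', 'b', 'c']
'b': index 1 in ['d', 'b', 'c'] -> ['b', 'd', 'c']
'b': index 0 in ['b', 'd', 'c'] -> ['b', 'd', 'c']
'b': index 0 in ['b', 'd', 'c'] -> ['b', 'd', 'c']


Output: [0, 0, 1, 2, 2, 1, 0, 1, 0, 0]


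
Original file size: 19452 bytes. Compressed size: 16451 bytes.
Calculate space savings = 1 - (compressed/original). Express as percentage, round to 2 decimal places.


ratio = compressed/original = 16451/19452 = 0.845723
savings = 1 - ratio = 1 - 0.845723 = 0.154277
as a percentage: 0.154277 * 100 = 15.43%

Space savings = 1 - 16451/19452 = 15.43%


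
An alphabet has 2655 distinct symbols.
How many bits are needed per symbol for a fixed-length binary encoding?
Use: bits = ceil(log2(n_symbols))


log2(2655) = 11.3745
Bracket: 2^11 = 2048 < 2655 <= 2^12 = 4096
So ceil(log2(2655)) = 12

bits = ceil(log2(2655)) = ceil(11.3745) = 12 bits


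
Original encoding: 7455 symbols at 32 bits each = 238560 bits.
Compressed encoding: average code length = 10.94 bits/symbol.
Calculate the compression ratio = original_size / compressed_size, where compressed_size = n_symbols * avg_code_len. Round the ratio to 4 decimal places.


original_size = n_symbols * orig_bits = 7455 * 32 = 238560 bits
compressed_size = n_symbols * avg_code_len = 7455 * 10.94 = 81557.7 bits
ratio = original_size / compressed_size = 238560 / 81557.7 = 2.925

Compression ratio = 2.925


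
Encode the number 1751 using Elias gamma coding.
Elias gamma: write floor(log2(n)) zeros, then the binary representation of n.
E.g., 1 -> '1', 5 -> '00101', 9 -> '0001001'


num_bits = floor(log2(1751)) + 1 = 11
leading_zeros = num_bits - 1 = 10
binary(1751) = 11011010111

Elias gamma(1751) = '0000000000' + '11011010111' = 000000000011011010111 (21 bits)


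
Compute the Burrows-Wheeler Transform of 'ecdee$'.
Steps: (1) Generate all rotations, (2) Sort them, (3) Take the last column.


Rotations (sorted):
  0: $ecdee -> last char: e
  1: cdee$e -> last char: e
  2: dee$ec -> last char: c
  3: e$ecde -> last char: e
  4: ecdee$ -> last char: $
  5: ee$ecd -> last char: d


BWT = eece$d


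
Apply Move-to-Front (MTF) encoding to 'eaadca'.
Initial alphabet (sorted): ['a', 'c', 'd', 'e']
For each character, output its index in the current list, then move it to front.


MTF encoding:
'e': index 3 in ['a', 'c', 'd', 'e'] -> ['e', 'a', 'c', 'd']
'a': index 1 in ['e', 'a', 'c', 'd'] -> ['a', 'e', 'c', 'd']
'a': index 0 in ['a', 'e', 'c', 'd'] -> ['a', 'e', 'c', 'd']
'd': index 3 in ['a', 'e', 'c', 'd'] -> ['d', 'a', 'e', 'c']
'c': index 3 in ['d', 'a', 'e', 'c'] -> ['c', 'd', 'a', 'e']
'a': index 2 in ['c', 'd', 'a', 'e'] -> ['a', 'c', 'd', 'e']


Output: [3, 1, 0, 3, 3, 2]


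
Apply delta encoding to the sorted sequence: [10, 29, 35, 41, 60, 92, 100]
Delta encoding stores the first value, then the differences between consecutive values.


First value: 10
Deltas:
  29 - 10 = 19
  35 - 29 = 6
  41 - 35 = 6
  60 - 41 = 19
  92 - 60 = 32
  100 - 92 = 8


Delta encoded: [10, 19, 6, 6, 19, 32, 8]


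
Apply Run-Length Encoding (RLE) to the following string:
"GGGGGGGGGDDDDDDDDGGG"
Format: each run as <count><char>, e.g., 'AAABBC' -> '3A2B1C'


Scanning runs left to right:
  i=0: run of 'G' x 9 -> '9G'
  i=9: run of 'D' x 8 -> '8D'
  i=17: run of 'G' x 3 -> '3G'

RLE = 9G8D3G


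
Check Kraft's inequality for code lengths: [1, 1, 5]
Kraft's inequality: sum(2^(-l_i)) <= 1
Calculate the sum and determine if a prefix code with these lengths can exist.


Sum = 2^(-1) + 2^(-1) + 2^(-5)
    = 0.5 + 0.5 + 0.03125
    = 33/32 = 1.03125
Since 1.03125 > 1, Kraft's inequality is NOT satisfied.
A prefix code with these lengths CANNOT exist.

Kraft sum = 1.03125. Not satisfied.


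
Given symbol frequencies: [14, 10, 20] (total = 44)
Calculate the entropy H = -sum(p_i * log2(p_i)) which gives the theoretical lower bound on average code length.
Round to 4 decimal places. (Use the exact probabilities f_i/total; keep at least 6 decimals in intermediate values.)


Per-symbol terms -p_i * log2(p_i) with p_i = f_i/44:
  p = 14/44 = 0.318182: log2(p) = -1.652077, -p*log2(p) = 0.525661
  p = 10/44 = 0.227273: log2(p) = -2.137504, -p*log2(p) = 0.485796
  p = 20/44 = 0.454545: log2(p) = -1.137504, -p*log2(p) = 0.517047
H = 0.525661 + 0.485796 + 0.517047 = 1.528504

H = 1.5285 bits/symbol


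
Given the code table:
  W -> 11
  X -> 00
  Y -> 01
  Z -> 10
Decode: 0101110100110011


Decoding:
01 -> Y
01 -> Y
11 -> W
01 -> Y
00 -> X
11 -> W
00 -> X
11 -> W


Result: YYWYXWXW


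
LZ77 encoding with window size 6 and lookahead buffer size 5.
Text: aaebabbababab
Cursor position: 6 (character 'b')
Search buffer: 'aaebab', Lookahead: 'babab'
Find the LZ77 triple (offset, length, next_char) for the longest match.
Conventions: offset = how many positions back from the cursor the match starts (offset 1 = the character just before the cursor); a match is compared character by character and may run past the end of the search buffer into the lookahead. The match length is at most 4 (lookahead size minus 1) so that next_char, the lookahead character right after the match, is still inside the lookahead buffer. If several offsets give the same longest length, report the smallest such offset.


Try each offset into the search buffer:
  offset=1 (pos 5, char 'b'): match length 1
  offset=2 (pos 4, char 'a'): match length 0
  offset=3 (pos 3, char 'b'): match length 3
  offset=4 (pos 2, char 'e'): match length 0
  offset=5 (pos 1, char 'a'): match length 0
  offset=6 (pos 0, char 'a'): match length 0
Longest match has length 3 at offset 3.
next_char = character at position 6 + 3 = 9 -> 'a'

Best match: offset=3, length=3 (matching 'bab' starting at position 3)
LZ77 triple: (3, 3, 'a')


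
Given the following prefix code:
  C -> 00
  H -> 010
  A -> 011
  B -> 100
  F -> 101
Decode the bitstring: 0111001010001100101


Decoding step by step:
Bits 011 -> A
Bits 100 -> B
Bits 101 -> F
Bits 00 -> C
Bits 011 -> A
Bits 00 -> C
Bits 101 -> F


Decoded message: ABFCACF


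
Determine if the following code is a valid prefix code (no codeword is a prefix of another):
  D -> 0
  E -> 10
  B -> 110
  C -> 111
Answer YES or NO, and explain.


Checking each pair (does one codeword prefix another?):
  D='0' vs E='10': no prefix
  D='0' vs B='110': no prefix
  D='0' vs C='111': no prefix
  E='10' vs D='0': no prefix
  E='10' vs B='110': no prefix
  E='10' vs C='111': no prefix
  B='110' vs D='0': no prefix
  B='110' vs E='10': no prefix
  B='110' vs C='111': no prefix
  C='111' vs D='0': no prefix
  C='111' vs E='10': no prefix
  C='111' vs B='110': no prefix
No violation found over all pairs.

YES -- this is a valid prefix code. No codeword is a prefix of any other codeword.


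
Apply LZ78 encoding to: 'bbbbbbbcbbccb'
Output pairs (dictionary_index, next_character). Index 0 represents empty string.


LZ78 encoding steps:
Dictionary: {0: ''}
Step 1: w='' (idx 0), next='b' -> output (0, 'b'), add 'b' as idx 1
Step 2: w='b' (idx 1), next='b' -> output (1, 'b'), add 'bb' as idx 2
Step 3: w='bb' (idx 2), next='b' -> output (2, 'b'), add 'bbb' as idx 3
Step 4: w='b' (idx 1), next='c' -> output (1, 'c'), add 'bc' as idx 4
Step 5: w='bb' (idx 2), next='c' -> output (2, 'c'), add 'bbc' as idx 5
Step 6: w='' (idx 0), next='c' -> output (0, 'c'), add 'c' as idx 6
Step 7: w='b' (idx 1), end of input -> output (1, '')


Encoded: [(0, 'b'), (1, 'b'), (2, 'b'), (1, 'c'), (2, 'c'), (0, 'c'), (1, '')]


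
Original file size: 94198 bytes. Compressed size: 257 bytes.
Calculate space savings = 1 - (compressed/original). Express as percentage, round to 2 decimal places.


ratio = compressed/original = 257/94198 = 0.002728
savings = 1 - ratio = 1 - 0.002728 = 0.997272
as a percentage: 0.997272 * 100 = 99.73%

Space savings = 1 - 257/94198 = 99.73%


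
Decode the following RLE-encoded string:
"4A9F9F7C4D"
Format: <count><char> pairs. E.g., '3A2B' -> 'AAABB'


Expanding each <count><char> pair:
  4A -> 'AAAA'
  9F -> 'FFFFFFFFF'
  9F -> 'FFFFFFFFF'
  7C -> 'CCCCCCC'
  4D -> 'DDDD'

Decoded = AAAAFFFFFFFFFFFFFFFFFFCCCCCCCDDDD


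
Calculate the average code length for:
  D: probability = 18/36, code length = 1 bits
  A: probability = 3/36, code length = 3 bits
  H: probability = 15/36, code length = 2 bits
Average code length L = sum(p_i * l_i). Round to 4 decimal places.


Weighted contributions p_i * l_i:
  D: (18/36) * 1 = 18/36
  A: (3/36) * 3 = 9/36
  H: (15/36) * 2 = 30/36
Sum = (18 + 9 + 30)/36 = 57/36

L = 57/36 = 1.5833 bits/symbol


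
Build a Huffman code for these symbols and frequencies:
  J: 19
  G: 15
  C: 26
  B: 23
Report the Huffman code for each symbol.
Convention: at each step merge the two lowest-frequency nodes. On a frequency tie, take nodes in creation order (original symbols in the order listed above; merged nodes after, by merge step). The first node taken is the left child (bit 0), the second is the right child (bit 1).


Huffman tree construction:
Step 1: Merge G(15) + J(19) = 34
Step 2: Merge B(23) + C(26) = 49
Step 3: Merge (G+J)(34) + (B+C)(49) = 83
Read each symbol's code off the tree from the root (left child = 0, right child = 1).

Codes:
  J: 01 (length 2)
  G: 00 (length 2)
  C: 11 (length 2)
  B: 10 (length 2)
Average code length: 166/83 = 2.0000 bits/symbol


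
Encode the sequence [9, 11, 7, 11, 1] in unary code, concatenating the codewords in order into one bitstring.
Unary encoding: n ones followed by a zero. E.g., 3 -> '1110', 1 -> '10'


Encode each number as n ones followed by a terminating 0:
  9 -> 1111111110 (10 bits)
  11 -> 111111111110 (12 bits)
  7 -> 11111110 (8 bits)
  11 -> 111111111110 (12 bits)
  1 -> 10 (2 bits)
Total length = 10 + 12 + 8 + 12 + 2 = 44 bits.

Unary([9, 11, 7, 11, 1]) = 11111111101111111111101111111011111111111010 (44 bits)


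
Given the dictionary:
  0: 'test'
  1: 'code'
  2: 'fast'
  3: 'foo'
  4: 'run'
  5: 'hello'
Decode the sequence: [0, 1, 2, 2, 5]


Look up each index in the dictionary:
  0 -> 'test'
  1 -> 'code'
  2 -> 'fast'
  2 -> 'fast'
  5 -> 'hello'

Decoded: "test code fast fast hello"


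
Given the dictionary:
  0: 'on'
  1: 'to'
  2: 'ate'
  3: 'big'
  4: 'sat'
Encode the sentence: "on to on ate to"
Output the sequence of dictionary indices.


Look up each word in the dictionary:
  'on' -> 0
  'to' -> 1
  'on' -> 0
  'ate' -> 2
  'to' -> 1

Encoded: [0, 1, 0, 2, 1]


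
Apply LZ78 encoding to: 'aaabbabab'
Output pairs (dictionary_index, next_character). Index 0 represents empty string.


LZ78 encoding steps:
Dictionary: {0: ''}
Step 1: w='' (idx 0), next='a' -> output (0, 'a'), add 'a' as idx 1
Step 2: w='a' (idx 1), next='a' -> output (1, 'a'), add 'aa' as idx 2
Step 3: w='' (idx 0), next='b' -> output (0, 'b'), add 'b' as idx 3
Step 4: w='b' (idx 3), next='a' -> output (3, 'a'), add 'ba' as idx 4
Step 5: w='ba' (idx 4), next='b' -> output (4, 'b'), add 'bab' as idx 5


Encoded: [(0, 'a'), (1, 'a'), (0, 'b'), (3, 'a'), (4, 'b')]


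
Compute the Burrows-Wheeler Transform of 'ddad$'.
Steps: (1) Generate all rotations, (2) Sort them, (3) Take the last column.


Rotations (sorted):
  0: $ddad -> last char: d
  1: ad$dd -> last char: d
  2: d$dda -> last char: a
  3: dad$d -> last char: d
  4: ddad$ -> last char: $


BWT = ddad$


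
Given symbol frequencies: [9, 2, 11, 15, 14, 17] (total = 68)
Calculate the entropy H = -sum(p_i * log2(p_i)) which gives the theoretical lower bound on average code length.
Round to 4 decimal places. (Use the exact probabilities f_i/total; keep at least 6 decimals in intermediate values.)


Per-symbol terms -p_i * log2(p_i) with p_i = f_i/68:
  p = 9/68 = 0.132353: log2(p) = -2.917538, -p*log2(p) = 0.386145
  p = 2/68 = 0.029412: log2(p) = -5.087463, -p*log2(p) = 0.149631
  p = 11/68 = 0.161765: log2(p) = -2.628031, -p*log2(p) = 0.425123
  p = 15/68 = 0.220588: log2(p) = -2.180572, -p*log2(p) = 0.481009
  p = 14/68 = 0.205882: log2(p) = -2.280108, -p*log2(p) = 0.469434
  p = 17/68 = 0.250000: log2(p) = -2.000000, -p*log2(p) = 0.500000
H = 0.386145 + 0.149631 + 0.425123 + 0.481009 + 0.469434 + 0.500000 = 2.411342

H = 2.4113 bits/symbol


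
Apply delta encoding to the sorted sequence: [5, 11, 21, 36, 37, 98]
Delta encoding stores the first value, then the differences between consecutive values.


First value: 5
Deltas:
  11 - 5 = 6
  21 - 11 = 10
  36 - 21 = 15
  37 - 36 = 1
  98 - 37 = 61


Delta encoded: [5, 6, 10, 15, 1, 61]


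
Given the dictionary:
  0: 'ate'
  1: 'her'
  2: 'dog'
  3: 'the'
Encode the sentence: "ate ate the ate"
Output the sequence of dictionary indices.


Look up each word in the dictionary:
  'ate' -> 0
  'ate' -> 0
  'the' -> 3
  'ate' -> 0

Encoded: [0, 0, 3, 0]


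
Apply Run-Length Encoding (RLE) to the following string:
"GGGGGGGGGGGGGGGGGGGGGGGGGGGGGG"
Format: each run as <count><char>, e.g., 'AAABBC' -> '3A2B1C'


Scanning runs left to right:
  i=0: run of 'G' x 30 -> '30G'

RLE = 30G
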